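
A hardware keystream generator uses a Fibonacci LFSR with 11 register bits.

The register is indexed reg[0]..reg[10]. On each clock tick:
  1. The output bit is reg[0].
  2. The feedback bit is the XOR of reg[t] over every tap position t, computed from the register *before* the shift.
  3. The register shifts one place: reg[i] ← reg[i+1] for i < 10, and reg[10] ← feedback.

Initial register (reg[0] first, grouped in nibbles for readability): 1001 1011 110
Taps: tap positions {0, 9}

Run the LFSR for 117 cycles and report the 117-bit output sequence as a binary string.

k : reg_k → out_k, fb_k
0: 10011011110 → 1, fb=0
1: 00110111100 → 0, fb=0
2: 01101111000 → 0, fb=0
3: 11011110000 → 1, fb=1
4: 10111100001 → 1, fb=1
5: 01111000011 → 0, fb=1
6: 11110000111 → 1, fb=0
7: 11100001110 → 1, fb=0
8: 11000011100 → 1, fb=1
9: 10000111001 → 1, fb=1
10: 00001110011 → 0, fb=1
11: 00011100111 → 0, fb=1
12: 00111001111 → 0, fb=1
13: 01110011111 → 0, fb=1
14: 11100111111 → 1, fb=0
15: 11001111110 → 1, fb=0
16: 10011111100 → 1, fb=1
17: 00111111001 → 0, fb=0
18: 01111110010 → 0, fb=1
19: 11111100101 → 1, fb=1
20: 11111001011 → 1, fb=0
21: 11110010110 → 1, fb=0
22: 11100101100 → 1, fb=1
23: 11001011001 → 1, fb=1
24: 10010110011 → 1, fb=0
25: 00101100110 → 0, fb=1
26: 01011001101 → 0, fb=0
27: 10110011010 → 1, fb=0
28: 01100110100 → 0, fb=0
29: 11001101000 → 1, fb=1
30: 10011010001 → 1, fb=1
31: 00110100011 → 0, fb=1
32: 01101000111 → 0, fb=1
33: 11010001111 → 1, fb=0
34: 10100011110 → 1, fb=0
35: 01000111100 → 0, fb=0
36: 10001111000 → 1, fb=1
37: 00011110001 → 0, fb=0
38: 00111100010 → 0, fb=1
39: 01111000101 → 0, fb=0
40: 11110001010 → 1, fb=0
41: 11100010100 → 1, fb=1
42: 11000101001 → 1, fb=1
43: 10001010011 → 1, fb=0
44: 00010100110 → 0, fb=1
45: 00101001101 → 0, fb=0
46: 01010011010 → 0, fb=1
47: 10100110101 → 1, fb=1
48: 01001101011 → 0, fb=1
49: 10011010111 → 1, fb=0
50: 00110101110 → 0, fb=1
51: 01101011101 → 0, fb=0
52: 11010111010 → 1, fb=0
53: 10101110100 → 1, fb=1
54: 01011101001 → 0, fb=0
55: 10111010010 → 1, fb=0
56: 01110100100 → 0, fb=0
57: 11101001000 → 1, fb=1
58: 11010010001 → 1, fb=1
59: 10100100011 → 1, fb=0
60: 01001000110 → 0, fb=1
61: 10010001101 → 1, fb=1
62: 00100011011 → 0, fb=1
63: 01000110111 → 0, fb=1
64: 10001101111 → 1, fb=0
65: 00011011110 → 0, fb=1
66: 00110111101 → 0, fb=0
67: 01101111010 → 0, fb=1
68: 11011110101 → 1, fb=1
69: 10111101011 → 1, fb=0
70: 01111010110 → 0, fb=1
71: 11110101101 → 1, fb=1
72: 11101011011 → 1, fb=0
73: 11010110110 → 1, fb=0
74: 10101101100 → 1, fb=1
75: 01011011001 → 0, fb=0
76: 10110110010 → 1, fb=0
77: 01101100100 → 0, fb=0
78: 11011001000 → 1, fb=1
79: 10110010001 → 1, fb=1
80: 01100100011 → 0, fb=1
81: 11001000111 → 1, fb=0
82: 10010001110 → 1, fb=0
83: 00100011100 → 0, fb=0
84: 01000111000 → 0, fb=0
85: 10001110000 → 1, fb=1
86: 00011100001 → 0, fb=0
87: 00111000010 → 0, fb=1
88: 01110000101 → 0, fb=0
89: 11100001010 → 1, fb=0
90: 11000010100 → 1, fb=1
91: 10000101001 → 1, fb=1
92: 00001010011 → 0, fb=1
93: 00010100111 → 0, fb=1
94: 00101001111 → 0, fb=1
95: 01010011111 → 0, fb=1
96: 10100111111 → 1, fb=0
97: 01001111110 → 0, fb=1
98: 10011111101 → 1, fb=1
99: 00111111011 → 0, fb=1
100: 01111110111 → 0, fb=1
101: 11111101111 → 1, fb=0
102: 11111011110 → 1, fb=0
103: 11110111100 → 1, fb=1
104: 11101111001 → 1, fb=1
105: 11011110011 → 1, fb=0
106: 10111100110 → 1, fb=0
107: 01111001100 → 0, fb=0
108: 11110011000 → 1, fb=1
109: 11100110001 → 1, fb=1
110: 11001100011 → 1, fb=0
111: 10011000110 → 1, fb=0
112: 00110001100 → 0, fb=0
113: 01100011000 → 0, fb=0
114: 11000110000 → 1, fb=1
115: 10001100001 → 1, fb=1
116: 00011000011 → 0, fb=1

100110111100001110011111100101100110100011110001010011010111010010001101111010110110010001110000101001111110111100110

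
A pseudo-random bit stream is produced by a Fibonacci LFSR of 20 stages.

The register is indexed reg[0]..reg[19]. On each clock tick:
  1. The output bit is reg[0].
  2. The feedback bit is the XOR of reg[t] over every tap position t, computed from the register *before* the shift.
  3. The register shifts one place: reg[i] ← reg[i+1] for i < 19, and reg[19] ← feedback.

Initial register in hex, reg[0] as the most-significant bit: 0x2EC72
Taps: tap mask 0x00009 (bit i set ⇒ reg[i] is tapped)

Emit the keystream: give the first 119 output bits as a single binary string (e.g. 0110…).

k : reg_k → out_k, fb_k
0: 00101110110001110010 → 0, fb=0
1: 01011101100011100100 → 0, fb=1
2: 10111011000111001001 → 1, fb=0
3: 01110110001110010010 → 0, fb=1
4: 11101100011100100101 → 1, fb=1
5: 11011000111001001011 → 1, fb=0
6: 10110001110010010110 → 1, fb=0
7: 01100011100100101100 → 0, fb=0
8: 11000111001001011000 → 1, fb=1
9: 10001110010010110001 → 1, fb=1
10: 00011100100101100011 → 0, fb=1
11: 00111001001011000111 → 0, fb=1
12: 01110010010110001111 → 0, fb=1
13: 11100100101100011111 → 1, fb=1
14: 11001001011000111111 → 1, fb=1
15: 10010010110001111111 → 1, fb=0
16: 00100101100011111110 → 0, fb=0
17: 01001011000111111100 → 0, fb=0
18: 10010110001111111000 → 1, fb=0
19: 00101100011111110000 → 0, fb=0
20: 01011000111111100000 → 0, fb=1
21: 10110001111111000001 → 1, fb=0
22: 01100011111110000010 → 0, fb=0
23: 11000111111100000100 → 1, fb=1
24: 10001111111000001001 → 1, fb=1
25: 00011111110000010011 → 0, fb=1
26: 00111111100000100111 → 0, fb=1
27: 01111111000001001111 → 0, fb=1
28: 11111110000010011111 → 1, fb=0
29: 11111100000100111110 → 1, fb=0
30: 11111000001001111100 → 1, fb=0
31: 11110000010011111000 → 1, fb=0
32: 11100000100111110000 → 1, fb=1
33: 11000001001111100001 → 1, fb=1
34: 10000010011111000011 → 1, fb=1
35: 00000100111110000111 → 0, fb=0
36: 00001001111100001110 → 0, fb=0
37: 00010011111000011100 → 0, fb=1
38: 00100111110000111001 → 0, fb=0
39: 01001111100001110010 → 0, fb=0
40: 10011111000011100100 → 1, fb=0
41: 00111110000111001000 → 0, fb=1
42: 01111100001110010001 → 0, fb=1
43: 11111000011100100011 → 1, fb=0
44: 11110000111001000110 → 1, fb=0
45: 11100001110010001100 → 1, fb=1
46: 11000011100100011001 → 1, fb=1
47: 10000111001000110011 → 1, fb=1
48: 00001110010001100111 → 0, fb=0
49: 00011100100011001110 → 0, fb=1
50: 00111001000110011101 → 0, fb=1
51: 01110010001100111011 → 0, fb=1
52: 11100100011001110111 → 1, fb=1
53: 11001000110011101111 → 1, fb=1
54: 10010001100111011111 → 1, fb=0
55: 00100011001110111110 → 0, fb=0
56: 01000110011101111100 → 0, fb=0
57: 10001100111011111000 → 1, fb=1
58: 00011001110111110001 → 0, fb=1
59: 00110011101111100011 → 0, fb=1
60: 01100111011111000111 → 0, fb=0
61: 11001110111110001110 → 1, fb=1
62: 10011101111100011101 → 1, fb=0
63: 00111011111000111010 → 0, fb=1
64: 01110111110001110101 → 0, fb=1
65: 11101111100011101011 → 1, fb=1
66: 11011111000111010111 → 1, fb=0
67: 10111110001110101110 → 1, fb=0
68: 01111100011101011100 → 0, fb=1
69: 11111000111010111001 → 1, fb=0
70: 11110001110101110010 → 1, fb=0
71: 11100011101011100100 → 1, fb=1
72: 11000111010111001001 → 1, fb=1
73: 10001110101110010011 → 1, fb=1
74: 00011101011100100111 → 0, fb=1
75: 00111010111001001111 → 0, fb=1
76: 01110101110010011111 → 0, fb=1
77: 11101011100100111111 → 1, fb=1
78: 11010111001001111111 → 1, fb=0
79: 10101110010011111110 → 1, fb=1
80: 01011100100111111101 → 0, fb=1
81: 10111001001111111011 → 1, fb=0
82: 01110010011111110110 → 0, fb=1
83: 11100100111111101101 → 1, fb=1
84: 11001001111111011011 → 1, fb=1
85: 10010011111110110111 → 1, fb=0
86: 00100111111101101110 → 0, fb=0
87: 01001111111011011100 → 0, fb=0
88: 10011111110110111000 → 1, fb=0
89: 00111111101101110000 → 0, fb=1
90: 01111111011011100001 → 0, fb=1
91: 11111110110111000011 → 1, fb=0
92: 11111101101110000110 → 1, fb=0
93: 11111011011100001100 → 1, fb=0
94: 11110110111000011000 → 1, fb=0
95: 11101101110000110000 → 1, fb=1
96: 11011011100001100001 → 1, fb=0
97: 10110111000011000010 → 1, fb=0
98: 01101110000110000100 → 0, fb=0
99: 11011100001100001000 → 1, fb=0
100: 10111000011000010000 → 1, fb=0
101: 01110000110000100000 → 0, fb=1
102: 11100001100001000001 → 1, fb=1
103: 11000011000010000011 → 1, fb=1
104: 10000110000100000111 → 1, fb=1
105: 00001100001000001111 → 0, fb=0
106: 00011000010000011110 → 0, fb=1
107: 00110000100000111101 → 0, fb=1
108: 01100001000001111011 → 0, fb=0
109: 11000010000011110110 → 1, fb=1
110: 10000100000111101101 → 1, fb=1
111: 00001000001111011011 → 0, fb=0
112: 00010000011110110110 → 0, fb=1
113: 00100000111101101101 → 0, fb=0
114: 01000001111011011010 → 0, fb=0
115: 10000011110110110100 → 1, fb=1
116: 00000111101101101001 → 0, fb=0
117: 00001111011011010010 → 0, fb=0
118: 00011110110110100100 → 0, fb=1

00101110110001110010010110001111111000001001111100001110010001100111011111000111010111001001111111011011100001100001000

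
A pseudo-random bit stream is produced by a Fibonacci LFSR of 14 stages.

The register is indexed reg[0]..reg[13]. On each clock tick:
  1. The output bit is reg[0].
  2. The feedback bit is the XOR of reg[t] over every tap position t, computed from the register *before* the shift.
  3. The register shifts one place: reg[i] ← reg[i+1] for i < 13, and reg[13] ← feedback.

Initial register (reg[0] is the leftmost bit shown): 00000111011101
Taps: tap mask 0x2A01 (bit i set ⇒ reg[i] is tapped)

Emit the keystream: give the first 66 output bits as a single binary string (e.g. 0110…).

step | reg (before) | out | fb
   0 | 00000111011101 | 0 | 1
   1 | 00001110111011 | 0 | 0
   2 | 00011101110110 | 0 | 0
   3 | 00111011101100 | 0 | 1
   4 | 01110111011001 | 0 | 0
   5 | 11101110110010 | 1 | 0
   6 | 11011101100100 | 1 | 0
   7 | 10111011001000 | 1 | 1
   8 | 01110110010001 | 0 | 0
   9 | 11101100100010 | 1 | 1
  10 | 11011001000101 | 1 | 1
  11 | 10110010001011 | 1 | 0
  12 | 01100100010110 | 0 | 0
  13 | 11001000101100 | 1 | 0
  14 | 10010001011000 | 1 | 0
  15 | 00100010110000 | 0 | 1
  16 | 01000101100001 | 0 | 1
  17 | 10001011000011 | 1 | 0
  18 | 00010110000110 | 0 | 1
  19 | 00101100001101 | 0 | 0
  20 | 01011000011010 | 0 | 1
  21 | 10110000110101 | 1 | 0
  22 | 01100001101010 | 0 | 0
  23 | 11000011010100 | 1 | 1
  24 | 10000110101001 | 1 | 0
  25 | 00001101010010 | 0 | 1
  26 | 00011010100101 | 0 | 0
  27 | 00110101001010 | 0 | 0
  28 | 01101010010100 | 0 | 0
  29 | 11010100101000 | 1 | 1
  30 | 10101001010001 | 1 | 1
  31 | 01010010100011 | 0 | 1
  32 | 10100101000111 | 1 | 1
  33 | 01001010001111 | 0 | 0
  34 | 10010100011110 | 1 | 1
  35 | 00101000111101 | 0 | 1
  36 | 01010001111011 | 0 | 0
  37 | 10100011110110 | 1 | 1
  38 | 01000111101101 | 0 | 0
  39 | 10001111011010 | 1 | 0
  40 | 00011110110100 | 0 | 0
  41 | 00111101101000 | 0 | 0
  42 | 01111011010000 | 0 | 1
  43 | 11110110100001 | 1 | 0
  44 | 11101101000010 | 1 | 1
  45 | 11011010000101 | 1 | 1
  46 | 10110100001011 | 1 | 0
  47 | 01101000010110 | 0 | 0
  48 | 11010000101100 | 1 | 0
  49 | 10100001011000 | 1 | 0
  50 | 01000010110000 | 0 | 1
  51 | 10000101100001 | 1 | 0
  52 | 00001011000010 | 0 | 0
  53 | 00010110000100 | 0 | 1
  54 | 00101100001001 | 0 | 1
  55 | 01011000010011 | 0 | 0
  56 | 10110000100110 | 1 | 0
  57 | 01100001001100 | 0 | 1
  58 | 11000010011001 | 1 | 1
  59 | 10000100110011 | 1 | 1
  60 | 00001001100111 | 0 | 0
  61 | 00010011001110 | 0 | 1
  62 | 00100110011101 | 0 | 1
  63 | 01001100111011 | 0 | 0
  64 | 10011001110110 | 1 | 1
  65 | 00110011101101 | 0 | 0

000001110111011001000101100001101010010100011110110100001011000010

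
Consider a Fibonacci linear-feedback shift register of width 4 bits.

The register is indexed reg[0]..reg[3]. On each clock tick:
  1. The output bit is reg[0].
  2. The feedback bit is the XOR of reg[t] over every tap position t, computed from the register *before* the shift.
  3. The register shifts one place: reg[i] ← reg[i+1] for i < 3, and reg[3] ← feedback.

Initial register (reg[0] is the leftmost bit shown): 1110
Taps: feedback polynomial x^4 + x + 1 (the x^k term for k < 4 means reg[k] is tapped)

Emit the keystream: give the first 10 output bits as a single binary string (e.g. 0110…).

tick  register→output (feedback)
  0  1110→1 (0)
  1  1100→1 (0)
  2  1000→1 (1)
  3  0001→0 (0)
  4  0010→0 (0)
  5  0100→0 (1)
  6  1001→1 (1)
  7  0011→0 (0)
  8  0110→0 (1)
  9  1101→1 (0)

1110001001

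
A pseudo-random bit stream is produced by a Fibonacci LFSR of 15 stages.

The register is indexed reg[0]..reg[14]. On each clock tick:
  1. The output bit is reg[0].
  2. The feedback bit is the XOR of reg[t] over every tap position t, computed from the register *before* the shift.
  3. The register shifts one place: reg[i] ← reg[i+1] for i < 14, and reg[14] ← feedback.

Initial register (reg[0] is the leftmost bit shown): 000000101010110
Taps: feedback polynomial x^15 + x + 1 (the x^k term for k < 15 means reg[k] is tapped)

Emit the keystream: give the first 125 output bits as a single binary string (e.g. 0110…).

k : reg_k → out_k, fb_k
0: 000000101010110 → 0, fb=0
1: 000001010101100 → 0, fb=0
2: 000010101011000 → 0, fb=0
3: 000101010110000 → 0, fb=0
4: 001010101100000 → 0, fb=0
5: 010101011000000 → 0, fb=1
6: 101010110000001 → 1, fb=1
7: 010101100000011 → 0, fb=1
8: 101011000000111 → 1, fb=1
9: 010110000001111 → 0, fb=1
10: 101100000011111 → 1, fb=1
11: 011000000111111 → 0, fb=1
12: 110000001111111 → 1, fb=0
13: 100000011111110 → 1, fb=1
14: 000000111111101 → 0, fb=0
15: 000001111111010 → 0, fb=0
16: 000011111110100 → 0, fb=0
17: 000111111101000 → 0, fb=0
18: 001111111010000 → 0, fb=0
19: 011111110100000 → 0, fb=1
20: 111111101000001 → 1, fb=0
21: 111111010000010 → 1, fb=0
22: 111110100000100 → 1, fb=0
23: 111101000001000 → 1, fb=0
24: 111010000010000 → 1, fb=0
25: 110100000100000 → 1, fb=0
26: 101000001000000 → 1, fb=1
27: 010000010000001 → 0, fb=1
28: 100000100000011 → 1, fb=1
29: 000001000000111 → 0, fb=0
30: 000010000001110 → 0, fb=0
31: 000100000011100 → 0, fb=0
32: 001000000111000 → 0, fb=0
33: 010000001110000 → 0, fb=1
34: 100000011100001 → 1, fb=1
35: 000000111000011 → 0, fb=0
36: 000001110000110 → 0, fb=0
37: 000011100001100 → 0, fb=0
38: 000111000011000 → 0, fb=0
39: 001110000110000 → 0, fb=0
40: 011100001100000 → 0, fb=1
41: 111000011000001 → 1, fb=0
42: 110000110000010 → 1, fb=0
43: 100001100000100 → 1, fb=1
44: 000011000001001 → 0, fb=0
45: 000110000010010 → 0, fb=0
46: 001100000100100 → 0, fb=0
47: 011000001001000 → 0, fb=1
48: 110000010010001 → 1, fb=0
49: 100000100100010 → 1, fb=1
50: 000001001000101 → 0, fb=0
51: 000010010001010 → 0, fb=0
52: 000100100010100 → 0, fb=0
53: 001001000101000 → 0, fb=0
54: 010010001010000 → 0, fb=1
55: 100100010100001 → 1, fb=1
56: 001000101000011 → 0, fb=0
57: 010001010000110 → 0, fb=1
58: 100010100001101 → 1, fb=1
59: 000101000011011 → 0, fb=0
60: 001010000110110 → 0, fb=0
61: 010100001101100 → 0, fb=1
62: 101000011011001 → 1, fb=1
63: 010000110110011 → 0, fb=1
64: 100001101100111 → 1, fb=1
65: 000011011001111 → 0, fb=0
66: 000110110011110 → 0, fb=0
67: 001101100111100 → 0, fb=0
68: 011011001111000 → 0, fb=1
69: 110110011110001 → 1, fb=0
70: 101100111100010 → 1, fb=1
71: 011001111000101 → 0, fb=1
72: 110011110001011 → 1, fb=0
73: 100111100010110 → 1, fb=1
74: 001111000101101 → 0, fb=0
75: 011110001011010 → 0, fb=1
76: 111100010110101 → 1, fb=0
77: 111000101101010 → 1, fb=0
78: 110001011010100 → 1, fb=0
79: 100010110101000 → 1, fb=1
80: 000101101010001 → 0, fb=0
81: 001011010100010 → 0, fb=0
82: 010110101000100 → 0, fb=1
83: 101101010001001 → 1, fb=1
84: 011010100010011 → 0, fb=1
85: 110101000100111 → 1, fb=0
86: 101010001001110 → 1, fb=1
87: 010100010011101 → 0, fb=1
88: 101000100111011 → 1, fb=1
89: 010001001110111 → 0, fb=1
90: 100010011101111 → 1, fb=1
91: 000100111011111 → 0, fb=0
92: 001001110111110 → 0, fb=0
93: 010011101111100 → 0, fb=1
94: 100111011111001 → 1, fb=1
95: 001110111110011 → 0, fb=0
96: 011101111100110 → 0, fb=1
97: 111011111001101 → 1, fb=0
98: 110111110011010 → 1, fb=0
99: 101111100110100 → 1, fb=1
100: 011111001101001 → 0, fb=1
101: 111110011010011 → 1, fb=0
102: 111100110100110 → 1, fb=0
103: 111001101001100 → 1, fb=0
104: 110011010011000 → 1, fb=0
105: 100110100110000 → 1, fb=1
106: 001101001100001 → 0, fb=0
107: 011010011000010 → 0, fb=1
108: 110100110000101 → 1, fb=0
109: 101001100001010 → 1, fb=1
110: 010011000010101 → 0, fb=1
111: 100110000101011 → 1, fb=1
112: 001100001010111 → 0, fb=0
113: 011000010101110 → 0, fb=1
114: 110000101011101 → 1, fb=0
115: 100001010111010 → 1, fb=1
116: 000010101110101 → 0, fb=0
117: 000101011101010 → 0, fb=0
118: 001010111010100 → 0, fb=0
119: 010101110101000 → 0, fb=1
120: 101011101010001 → 1, fb=1
121: 010111010100011 → 0, fb=1
122: 101110101000111 → 1, fb=1
123: 011101010001111 → 0, fb=1
124: 111010100011111 → 1, fb=0

00000010101011000000111111101000001000000111000011000001001000101000011011001111000101101010001001110111110011010011000010101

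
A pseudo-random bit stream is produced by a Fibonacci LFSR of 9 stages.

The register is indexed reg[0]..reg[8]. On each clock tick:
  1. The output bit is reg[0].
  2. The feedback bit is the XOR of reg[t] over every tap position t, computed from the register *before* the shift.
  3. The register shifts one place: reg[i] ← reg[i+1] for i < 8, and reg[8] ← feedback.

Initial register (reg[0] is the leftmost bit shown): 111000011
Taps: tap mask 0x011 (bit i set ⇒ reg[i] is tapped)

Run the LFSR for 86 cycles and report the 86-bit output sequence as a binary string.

11100001111111110000011110111110001011100110010000010010100111011010001111001111100110

k : reg_k → out_k, fb_k
0: 111000011 → 1, fb=1
1: 110000111 → 1, fb=1
2: 100001111 → 1, fb=1
3: 000011111 → 0, fb=1
4: 000111111 → 0, fb=1
5: 001111111 → 0, fb=1
6: 011111111 → 0, fb=1
7: 111111111 → 1, fb=0
8: 111111110 → 1, fb=0
9: 111111100 → 1, fb=0
10: 111111000 → 1, fb=0
11: 111110000 → 1, fb=0
12: 111100000 → 1, fb=1
13: 111000001 → 1, fb=1
14: 110000011 → 1, fb=1
15: 100000111 → 1, fb=1
16: 000001111 → 0, fb=0
17: 000011110 → 0, fb=1
18: 000111101 → 0, fb=1
19: 001111011 → 0, fb=1
20: 011110111 → 0, fb=1
21: 111101111 → 1, fb=1
22: 111011111 → 1, fb=0
23: 110111110 → 1, fb=0
24: 101111100 → 1, fb=0
25: 011111000 → 0, fb=1
26: 111110001 → 1, fb=0
27: 111100010 → 1, fb=1
28: 111000101 → 1, fb=1
29: 110001011 → 1, fb=1
30: 100010111 → 1, fb=0
31: 000101110 → 0, fb=0
32: 001011100 → 0, fb=1
33: 010111001 → 0, fb=1
34: 101110011 → 1, fb=0
35: 011100110 → 0, fb=0
36: 111001100 → 1, fb=1
37: 110011001 → 1, fb=0
38: 100110010 → 1, fb=0
39: 001100100 → 0, fb=0
40: 011001000 → 0, fb=0
41: 110010000 → 1, fb=0
42: 100100000 → 1, fb=1
43: 001000001 → 0, fb=0
44: 010000010 → 0, fb=0
45: 100000100 → 1, fb=1
46: 000001001 → 0, fb=0
47: 000010010 → 0, fb=1
48: 000100101 → 0, fb=0
49: 001001010 → 0, fb=0
50: 010010100 → 0, fb=1
51: 100101001 → 1, fb=1
52: 001010011 → 0, fb=1
53: 010100111 → 0, fb=0
54: 101001110 → 1, fb=1
55: 010011101 → 0, fb=1
56: 100111011 → 1, fb=0
57: 001110110 → 0, fb=1
58: 011101101 → 0, fb=0
59: 111011010 → 1, fb=0
60: 110110100 → 1, fb=0
61: 101101000 → 1, fb=1
62: 011010001 → 0, fb=1
63: 110100011 → 1, fb=1
64: 101000111 → 1, fb=1
65: 010001111 → 0, fb=0
66: 100011110 → 1, fb=0
67: 000111100 → 0, fb=1
68: 001111001 → 0, fb=1
69: 011110011 → 0, fb=1
70: 111100111 → 1, fb=1
71: 111001111 → 1, fb=1
72: 110011111 → 1, fb=0
73: 100111110 → 1, fb=0
74: 001111100 → 0, fb=1
75: 011111001 → 0, fb=1
76: 111110011 → 1, fb=0
77: 111100110 → 1, fb=1
78: 111001101 → 1, fb=1
79: 110011011 → 1, fb=0
80: 100110110 → 1, fb=0
81: 001101100 → 0, fb=0
82: 011011000 → 0, fb=1
83: 110110001 → 1, fb=0
84: 101100010 → 1, fb=1
85: 011000101 → 0, fb=0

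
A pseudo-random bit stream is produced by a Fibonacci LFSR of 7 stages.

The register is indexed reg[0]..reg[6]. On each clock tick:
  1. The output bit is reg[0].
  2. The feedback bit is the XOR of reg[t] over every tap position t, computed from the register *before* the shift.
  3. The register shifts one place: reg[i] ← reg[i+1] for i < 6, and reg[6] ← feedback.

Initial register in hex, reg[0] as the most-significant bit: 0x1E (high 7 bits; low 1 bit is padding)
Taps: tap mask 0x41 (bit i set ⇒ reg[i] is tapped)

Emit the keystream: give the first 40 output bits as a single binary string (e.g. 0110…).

0001111111010101001100111011101001011000

tick  register→output (feedback)
  0  0001111→0 (1)
  1  0011111→0 (1)
  2  0111111→0 (1)
  3  1111111→1 (0)
  4  1111110→1 (1)
  5  1111101→1 (0)
  6  1111010→1 (1)
  7  1110101→1 (0)
  8  1101010→1 (1)
  9  1010101→1 (0)
 10  0101010→0 (0)
 11  1010100→1 (1)
 12  0101001→0 (1)
 13  1010011→1 (0)
 14  0100110→0 (0)
 15  1001100→1 (1)
 16  0011001→0 (1)
 17  0110011→0 (1)
 18  1100111→1 (0)
 19  1001110→1 (1)
 20  0011101→0 (1)
 21  0111011→0 (1)
 22  1110111→1 (0)
 23  1101110→1 (1)
 24  1011101→1 (0)
 25  0111010→0 (0)
 26  1110100→1 (1)
 27  1101001→1 (0)
 28  1010010→1 (1)
 29  0100101→0 (1)
 30  1001011→1 (0)
 31  0010110→0 (0)
 32  0101100→0 (0)
 33  1011000→1 (1)
 34  0110001→0 (1)
 35  1100011→1 (0)
 36  1000110→1 (1)
 37  0001101→0 (1)
 38  0011011→0 (1)
 39  0110111→0 (1)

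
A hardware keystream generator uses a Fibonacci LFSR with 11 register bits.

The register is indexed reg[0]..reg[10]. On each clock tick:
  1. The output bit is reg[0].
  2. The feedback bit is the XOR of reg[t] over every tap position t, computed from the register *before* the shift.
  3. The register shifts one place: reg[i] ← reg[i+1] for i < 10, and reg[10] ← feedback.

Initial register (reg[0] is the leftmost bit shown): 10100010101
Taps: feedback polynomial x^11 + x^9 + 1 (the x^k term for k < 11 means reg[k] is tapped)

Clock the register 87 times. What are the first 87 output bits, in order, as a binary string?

101000101011101011101100010011100000101100000001001010101000010001000000101000000001000

tick  register→output (feedback)
  0  10100010101→1 (1)
  1  01000101011→0 (1)
  2  10001010111→1 (0)
  3  00010101110→0 (1)
  4  00101011101→0 (0)
  5  01010111010→0 (1)
  6  10101110101→1 (1)
  7  01011101011→0 (1)
  8  10111010111→1 (0)
  9  01110101110→0 (1)
 10  11101011101→1 (1)
 11  11010111011→1 (0)
 12  10101110110→1 (0)
 13  01011101100→0 (0)
 14  10111011000→1 (1)
 15  01110110001→0 (0)
 16  11101100010→1 (0)
 17  11011000100→1 (1)
 18  10110001001→1 (1)
 19  01100010011→0 (1)
 20  11000100111→1 (0)
 21  10001001110→1 (0)
 22  00010011100→0 (0)
 23  00100111000→0 (0)
 24  01001110000→0 (0)
 25  10011100000→1 (1)
 26  00111000001→0 (0)
 27  01110000010→0 (1)
 28  11100000101→1 (1)
 29  11000001011→1 (0)
 30  10000010110→1 (0)
 31  00000101100→0 (0)
 32  00001011000→0 (0)
 33  00010110000→0 (0)
 34  00101100000→0 (0)
 35  01011000000→0 (0)
 36  10110000000→1 (1)
 37  01100000001→0 (0)
 38  11000000010→1 (0)
 39  10000000100→1 (1)
 40  00000001001→0 (0)
 41  00000010010→0 (1)
 42  00000100101→0 (0)
 43  00001001010→0 (1)
 44  00010010101→0 (0)
 45  00100101010→0 (1)
 46  01001010101→0 (0)
 47  10010101010→1 (0)
 48  00101010100→0 (0)
 49  01010101000→0 (0)
 50  10101010000→1 (1)
 51  01010100001→0 (0)
 52  10101000010→1 (0)
 53  01010000100→0 (0)
 54  10100001000→1 (1)
 55  01000010001→0 (0)
 56  10000100010→1 (0)
 57  00001000100→0 (0)
 58  00010001000→0 (0)
 59  00100010000→0 (0)
 60  01000100000→0 (0)
 61  10001000000→1 (1)
 62  00010000001→0 (0)
 63  00100000010→0 (1)
 64  01000000101→0 (0)
 65  10000001010→1 (0)
 66  00000010100→0 (0)
 67  00000101000→0 (0)
 68  00001010000→0 (0)
 69  00010100000→0 (0)
 70  00101000000→0 (0)
 71  01010000000→0 (0)
 72  10100000000→1 (1)
 73  01000000001→0 (0)
 74  10000000010→1 (0)
 75  00000000100→0 (0)
 76  00000001000→0 (0)
 77  00000010000→0 (0)
 78  00000100000→0 (0)
 79  00001000000→0 (0)
 80  00010000000→0 (0)
 81  00100000000→0 (0)
 82  01000000000→0 (0)
 83  10000000000→1 (1)
 84  00000000001→0 (0)
 85  00000000010→0 (1)
 86  00000000101→0 (0)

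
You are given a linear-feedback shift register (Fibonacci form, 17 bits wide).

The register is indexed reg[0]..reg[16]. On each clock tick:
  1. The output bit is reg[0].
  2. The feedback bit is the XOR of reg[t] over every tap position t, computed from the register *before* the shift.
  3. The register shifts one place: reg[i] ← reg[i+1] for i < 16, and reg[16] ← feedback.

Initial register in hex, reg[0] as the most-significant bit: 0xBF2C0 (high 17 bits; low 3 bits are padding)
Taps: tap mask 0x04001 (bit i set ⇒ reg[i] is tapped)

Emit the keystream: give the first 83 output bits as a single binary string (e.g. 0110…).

step | reg (before) | out | fb
   0 | 10111111001011000 | 1 | 1
   1 | 01111110010110001 | 0 | 0
   2 | 11111100101100010 | 1 | 1
   3 | 11111001011000101 | 1 | 0
   4 | 11110010110001010 | 1 | 1
   5 | 11100101100010101 | 1 | 0
   6 | 11001011000101010 | 1 | 1
   7 | 10010110001010101 | 1 | 0
   8 | 00101100010101010 | 0 | 0
   9 | 01011000101010100 | 0 | 1
  10 | 10110001010101001 | 1 | 1
  11 | 01100010101010011 | 0 | 0
  12 | 11000101010100110 | 1 | 0
  13 | 10001010101001100 | 1 | 0
  14 | 00010101010011000 | 0 | 0
  15 | 00101010100110000 | 0 | 0
  16 | 01010101001100000 | 0 | 0
  17 | 10101010011000000 | 1 | 1
  18 | 01010100110000001 | 0 | 0
  19 | 10101001100000010 | 1 | 1
  20 | 01010011000000101 | 0 | 1
  21 | 10100110000001011 | 1 | 1
  22 | 01001100000010111 | 0 | 1
  23 | 10011000000101111 | 1 | 0
  24 | 00110000001011110 | 0 | 1
  25 | 01100000010111101 | 0 | 1
  26 | 11000000101111011 | 1 | 1
  27 | 10000001011110111 | 1 | 0
  28 | 00000010111101110 | 0 | 1
  29 | 00000101111011101 | 0 | 1
  30 | 00001011110111011 | 0 | 0
  31 | 00010111101110110 | 0 | 1
  32 | 00101111011101101 | 0 | 1
  33 | 01011110111011011 | 0 | 0
  34 | 10111101110110110 | 1 | 0
  35 | 01111011101101100 | 0 | 1
  36 | 11110111011011001 | 1 | 1
  37 | 11101110110110011 | 1 | 1
  38 | 11011101101100111 | 1 | 0
  39 | 10111011011001110 | 1 | 0
  40 | 01110110110011100 | 0 | 1
  41 | 11101101100111001 | 1 | 1
  42 | 11011011001110011 | 1 | 1
  43 | 10110110011100111 | 1 | 0
  44 | 01101100111001110 | 0 | 1
  45 | 11011001110011101 | 1 | 0
  46 | 10110011100111010 | 1 | 1
  47 | 01100111001110101 | 0 | 1
  48 | 11001110011101011 | 1 | 1
  49 | 10011100111010111 | 1 | 0
  50 | 00111001110101110 | 0 | 1
  51 | 01110011101011101 | 0 | 1
  52 | 11100111010111011 | 1 | 1
  53 | 11001110101110111 | 1 | 0
  54 | 10011101011101110 | 1 | 0
  55 | 00111010111011100 | 0 | 1
  56 | 01110101110111001 | 0 | 0
  57 | 11101011101110010 | 1 | 1
  58 | 11010111011100101 | 1 | 0
  59 | 10101110111001010 | 1 | 1
  60 | 01011101110010101 | 0 | 1
  61 | 10111011100101011 | 1 | 1
  62 | 01110111001010111 | 0 | 1
  63 | 11101110010101111 | 1 | 0
  64 | 11011100101011110 | 1 | 0
  65 | 10111001010111100 | 1 | 0
  66 | 01110010101111000 | 0 | 0
  67 | 11100101011110000 | 1 | 1
  68 | 11001010111100001 | 1 | 1
  69 | 10010101111000011 | 1 | 1
  70 | 00101011110000111 | 0 | 1
  71 | 01010111100001111 | 0 | 1
  72 | 10101111000011111 | 1 | 0
  73 | 01011110000111110 | 0 | 1
  74 | 10111100001111101 | 1 | 0
  75 | 01111000011111010 | 0 | 0
  76 | 11110000111110100 | 1 | 0
  77 | 11100001111101000 | 1 | 1
  78 | 11000011111010001 | 1 | 1
  79 | 10000111110100011 | 1 | 1
  80 | 00001111101000111 | 0 | 1
  81 | 00011111010001111 | 0 | 1
  82 | 00111110100011111 | 0 | 1

10111111001011000101010100110000001011110111011011001110011101011101110010101111000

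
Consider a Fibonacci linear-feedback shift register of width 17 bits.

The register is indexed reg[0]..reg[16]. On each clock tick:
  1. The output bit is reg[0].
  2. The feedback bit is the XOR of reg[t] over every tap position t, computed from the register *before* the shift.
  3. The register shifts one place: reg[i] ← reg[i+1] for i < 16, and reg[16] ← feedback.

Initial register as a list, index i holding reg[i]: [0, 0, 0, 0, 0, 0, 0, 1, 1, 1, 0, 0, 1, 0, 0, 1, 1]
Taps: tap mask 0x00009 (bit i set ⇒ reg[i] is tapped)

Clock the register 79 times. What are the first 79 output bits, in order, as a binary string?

k : reg_k → out_k, fb_k
0: 00000001110010011 → 0, fb=0
1: 00000011100100110 → 0, fb=0
2: 00000111001001100 → 0, fb=0
3: 00001110010011000 → 0, fb=0
4: 00011100100110000 → 0, fb=1
5: 00111001001100001 → 0, fb=1
6: 01110010011000011 → 0, fb=1
7: 11100100110000111 → 1, fb=1
8: 11001001100001111 → 1, fb=1
9: 10010011000011111 → 1, fb=0
10: 00100110000111110 → 0, fb=0
11: 01001100001111100 → 0, fb=0
12: 10011000011111000 → 1, fb=0
13: 00110000111110000 → 0, fb=1
14: 01100001111100001 → 0, fb=0
15: 11000011111000010 → 1, fb=1
16: 10000111110000101 → 1, fb=1
17: 00001111100001011 → 0, fb=0
18: 00011111000010110 → 0, fb=1
19: 00111110000101101 → 0, fb=1
20: 01111100001011011 → 0, fb=1
21: 11111000010110111 → 1, fb=0
22: 11110000101101110 → 1, fb=0
23: 11100001011011100 → 1, fb=1
24: 11000010110111001 → 1, fb=1
25: 10000101101110011 → 1, fb=1
26: 00001011011100111 → 0, fb=0
27: 00010110111001110 → 0, fb=1
28: 00101101110011101 → 0, fb=0
29: 01011011100111010 → 0, fb=1
30: 10110111001110101 → 1, fb=0
31: 01101110011101010 → 0, fb=0
32: 11011100111010100 → 1, fb=0
33: 10111001110101000 → 1, fb=0
34: 01110011101010000 → 0, fb=1
35: 11100111010100001 → 1, fb=1
36: 11001110101000011 → 1, fb=1
37: 10011101010000111 → 1, fb=0
38: 00111010100001110 → 0, fb=1
39: 01110101000011101 → 0, fb=1
40: 11101010000111011 → 1, fb=1
41: 11010100001110111 → 1, fb=0
42: 10101000011101110 → 1, fb=1
43: 01010000111011101 → 0, fb=1
44: 10100001110111011 → 1, fb=1
45: 01000011101110111 → 0, fb=0
46: 10000111011101110 → 1, fb=1
47: 00001110111011101 → 0, fb=0
48: 00011101110111010 → 0, fb=1
49: 00111011101110101 → 0, fb=1
50: 01110111011101011 → 0, fb=1
51: 11101110111010111 → 1, fb=1
52: 11011101110101111 → 1, fb=0
53: 10111011101011110 → 1, fb=0
54: 01110111010111100 → 0, fb=1
55: 11101110101111001 → 1, fb=1
56: 11011101011110011 → 1, fb=0
57: 10111010111100110 → 1, fb=0
58: 01110101111001100 → 0, fb=1
59: 11101011110011001 → 1, fb=1
60: 11010111100110011 → 1, fb=0
61: 10101111001100110 → 1, fb=1
62: 01011110011001101 → 0, fb=1
63: 10111100110011011 → 1, fb=0
64: 01111001100110110 → 0, fb=1
65: 11110011001101101 → 1, fb=0
66: 11100110011011010 → 1, fb=1
67: 11001100110110101 → 1, fb=1
68: 10011001101101011 → 1, fb=0
69: 00110011011010110 → 0, fb=1
70: 01100110110101101 → 0, fb=0
71: 11001101101011010 → 1, fb=1
72: 10011011010110101 → 1, fb=0
73: 00110110101101010 → 0, fb=1
74: 01101101011010101 → 0, fb=0
75: 11011010110101010 → 1, fb=0
76: 10110101101010100 → 1, fb=0
77: 01101011010101000 → 0, fb=0
78: 11010110101010000 → 1, fb=0

0000000111001001100001111100001011011100111010100001110111011101011110011001101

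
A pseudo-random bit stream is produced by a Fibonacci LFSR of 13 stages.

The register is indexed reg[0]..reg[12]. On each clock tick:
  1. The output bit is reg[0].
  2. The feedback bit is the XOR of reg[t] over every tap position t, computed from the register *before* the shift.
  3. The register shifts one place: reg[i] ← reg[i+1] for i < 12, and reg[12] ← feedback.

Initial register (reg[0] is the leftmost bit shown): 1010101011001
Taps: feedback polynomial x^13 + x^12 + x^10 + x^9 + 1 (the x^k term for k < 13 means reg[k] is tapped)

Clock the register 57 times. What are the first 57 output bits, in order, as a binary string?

101010101100111110010110100001111101110001011111010101100

step | reg (before) | out | fb
   0 | 1010101011001 | 1 | 1
   1 | 0101010110011 | 0 | 1
   2 | 1010101100111 | 1 | 1
   3 | 0101011001111 | 0 | 1
   4 | 1010110011111 | 1 | 0
   5 | 0101100111110 | 0 | 0
   6 | 1011001111100 | 1 | 1
   7 | 0110011111001 | 0 | 0
   8 | 1100111110010 | 1 | 1
   9 | 1001111100101 | 1 | 1
  10 | 0011111001011 | 0 | 0
  11 | 0111110010110 | 0 | 1
  12 | 1111100101101 | 1 | 0
  13 | 1111001011010 | 1 | 0
  14 | 1110010110100 | 1 | 0
  15 | 1100101101000 | 1 | 0
  16 | 1001011010000 | 1 | 1
  17 | 0010110100001 | 0 | 1
  18 | 0101101000011 | 0 | 1
  19 | 1011010000111 | 1 | 1
  20 | 0110100001111 | 0 | 1
  21 | 1101000011111 | 1 | 0
  22 | 1010000111110 | 1 | 1
  23 | 0100001111101 | 0 | 1
  24 | 1000011111011 | 1 | 1
  25 | 0000111110111 | 0 | 0
  26 | 0001111101110 | 0 | 0
  27 | 0011111011100 | 0 | 0
  28 | 0111110111000 | 0 | 1
  29 | 1111101110001 | 1 | 0
  30 | 1111011100010 | 1 | 1
  31 | 1110111000101 | 1 | 1
  32 | 1101110001011 | 1 | 1
  33 | 1011100010111 | 1 | 1
  34 | 0111000101111 | 0 | 1
  35 | 1110001011111 | 1 | 0
  36 | 1100010111110 | 1 | 1
  37 | 1000101111101 | 1 | 0
  38 | 0001011111010 | 0 | 1
  39 | 0010111110101 | 0 | 0
  40 | 0101111101010 | 0 | 1
  41 | 1011111010101 | 1 | 1
  42 | 0111110101011 | 0 | 0
  43 | 1111101010110 | 1 | 0
  44 | 1111010101100 | 1 | 1
  45 | 1110101011001 | 1 | 1
  46 | 1101010110011 | 1 | 0
  47 | 1010101100110 | 1 | 0
  48 | 0101011001100 | 0 | 0
  49 | 1010110011000 | 1 | 0
  50 | 0101100110000 | 0 | 0
  51 | 1011001100000 | 1 | 1
  52 | 0110011000001 | 0 | 1
  53 | 1100110000011 | 1 | 0
  54 | 1001100000110 | 1 | 0
  55 | 0011000001100 | 0 | 0
  56 | 0110000011000 | 0 | 1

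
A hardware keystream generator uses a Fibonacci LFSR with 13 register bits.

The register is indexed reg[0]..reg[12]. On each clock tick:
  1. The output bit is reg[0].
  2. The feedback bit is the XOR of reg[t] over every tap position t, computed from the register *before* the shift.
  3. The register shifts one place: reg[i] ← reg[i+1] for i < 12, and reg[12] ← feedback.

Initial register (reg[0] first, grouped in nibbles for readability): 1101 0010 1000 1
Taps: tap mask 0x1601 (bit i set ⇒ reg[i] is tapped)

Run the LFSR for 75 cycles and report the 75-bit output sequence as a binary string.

k : reg_k → out_k, fb_k
0: 1101001010001 → 1, fb=0
1: 1010010100010 → 1, fb=1
2: 0100101000101 → 0, fb=0
3: 1001010001010 → 1, fb=0
4: 0010100010100 → 0, fb=1
5: 0101000101001 → 0, fb=0
6: 1010001010010 → 1, fb=1
7: 0100010100101 → 0, fb=0
8: 1000101001010 → 1, fb=0
9: 0001010010100 → 0, fb=1
10: 0010100101001 → 0, fb=0
11: 0101001010010 → 0, fb=0
12: 1010010100100 → 1, fb=0
13: 0100101001000 → 0, fb=1
14: 1001010010001 → 1, fb=0
15: 0010100100010 → 0, fb=0
16: 0101001000100 → 0, fb=1
17: 1010010001001 → 1, fb=1
18: 0100100010011 → 0, fb=1
19: 1001000100111 → 1, fb=1
20: 0010001001111 → 0, fb=1
21: 0100010011111 → 0, fb=1
22: 1000100111111 → 1, fb=0
23: 0001001111110 → 0, fb=0
24: 0010011111100 → 0, fb=0
25: 0100111111000 → 0, fb=1
26: 1001111110001 → 1, fb=0
27: 0011111100010 → 0, fb=0
28: 0111111000100 → 0, fb=1
29: 1111110001001 → 1, fb=1
30: 1111100010011 → 1, fb=0
31: 1111000100110 → 1, fb=0
32: 1110001001100 → 1, fb=1
33: 1100010011001 → 1, fb=1
34: 1000100110011 → 1, fb=0
35: 0001001100110 → 0, fb=1
36: 0010011001101 → 0, fb=1
37: 0100110011011 → 0, fb=0
38: 1001100110110 → 1, fb=0
39: 0011001101100 → 0, fb=0
40: 0110011011000 → 0, fb=1
41: 1100110110001 → 1, fb=0
42: 1001101100010 → 1, fb=1
43: 0011011000101 → 0, fb=0
44: 0110110001010 → 0, fb=1
45: 1101100010101 → 1, fb=1
46: 1011000101011 → 1, fb=1
47: 0110001010111 → 0, fb=0
48: 1100010101110 → 1, fb=1
49: 1000101011101 → 1, fb=0
50: 0001010111010 → 0, fb=1
51: 0010101110101 → 0, fb=0
52: 0101011101010 → 0, fb=1
53: 1010111010101 → 1, fb=1
54: 0101110101011 → 0, fb=0
55: 1011101010110 → 1, fb=0
56: 0111010101100 → 0, fb=0
57: 1110101011000 → 1, fb=0
58: 1101010110000 → 1, fb=1
59: 1010101100001 → 1, fb=0
60: 0101011000010 → 0, fb=0
61: 1010110000100 → 1, fb=0
62: 0101100001000 → 0, fb=1
63: 1011000010001 → 1, fb=0
64: 0110000100010 → 0, fb=0
65: 1100001000100 → 1, fb=0
66: 1000010001000 → 1, fb=0
67: 0000100010000 → 0, fb=0
68: 0001000100000 → 0, fb=0
69: 0010001000000 → 0, fb=0
70: 0100010000000 → 0, fb=0
71: 1000100000000 → 1, fb=1
72: 0001000000001 → 0, fb=1
73: 0010000000011 → 0, fb=1
74: 0100000000111 → 0, fb=0

110100101000101001010010001001111110001001100110110001010111010101100001000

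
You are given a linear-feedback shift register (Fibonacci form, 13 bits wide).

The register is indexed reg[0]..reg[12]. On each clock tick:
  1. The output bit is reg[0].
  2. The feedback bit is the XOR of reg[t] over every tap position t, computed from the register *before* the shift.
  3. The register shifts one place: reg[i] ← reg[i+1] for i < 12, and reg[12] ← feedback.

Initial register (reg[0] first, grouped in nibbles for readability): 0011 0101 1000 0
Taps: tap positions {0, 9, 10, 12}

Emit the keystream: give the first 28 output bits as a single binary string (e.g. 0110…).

0011010110000001000101010101

tick  register→output (feedback)
  0  0011010110000→0 (0)
  1  0110101100000→0 (0)
  2  1101011000000→1 (1)
  3  1010110000001→1 (0)
  4  0101100000010→0 (0)
  5  1011000000100→1 (0)
  6  0110000001000→0 (1)
  7  1100000010001→1 (0)
  8  1000000100010→1 (1)
  9  0000001000101→0 (0)
 10  0000010001010→0 (1)
 11  0000100010101→0 (0)
 12  0001000101010→0 (1)
 13  0010001010101→0 (0)
 14  0100010101010→0 (1)
 15  1000101010101→1 (1)
 16  0001010101011→0 (0)
 17  0010101010110→0 (1)
 18  0101010101101→0 (1)
 19  1010101011011→1 (1)
 20  0101010110111→0 (0)
 21  1010101101110→1 (1)
 22  0101011011101→0 (1)
 23  1010110111011→1 (1)
 24  0101101110111→0 (0)
 25  1011011101110→1 (1)
 26  0110111011101→0 (1)
 27  1101110111011→1 (1)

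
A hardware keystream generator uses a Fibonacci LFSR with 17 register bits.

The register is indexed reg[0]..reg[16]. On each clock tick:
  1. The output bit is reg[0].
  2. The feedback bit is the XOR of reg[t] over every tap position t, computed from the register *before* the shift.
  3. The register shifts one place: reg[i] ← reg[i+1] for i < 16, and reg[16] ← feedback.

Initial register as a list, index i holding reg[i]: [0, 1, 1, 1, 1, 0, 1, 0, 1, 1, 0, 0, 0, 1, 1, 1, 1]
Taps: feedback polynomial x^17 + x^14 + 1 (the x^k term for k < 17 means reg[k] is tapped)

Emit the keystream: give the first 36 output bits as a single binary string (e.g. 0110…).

011110101100011111000101110110001111

k : reg_k → out_k, fb_k
0: 01111010110001111 → 0, fb=1
1: 11110101100011111 → 1, fb=0
2: 11101011000111110 → 1, fb=0
3: 11010110001111100 → 1, fb=0
4: 10101100011111000 → 1, fb=1
5: 01011000111110001 → 0, fb=0
6: 10110001111100010 → 1, fb=1
7: 01100011111000101 → 0, fb=1
8: 11000111110001011 → 1, fb=1
9: 10001111100010111 → 1, fb=0
10: 00011111000101110 → 0, fb=1
11: 00111110001011101 → 0, fb=1
12: 01111100010111011 → 0, fb=0
13: 11111000101110110 → 1, fb=0
14: 11110001011101100 → 1, fb=0
15: 11100010111011000 → 1, fb=1
16: 11000101110110001 → 1, fb=1
17: 10001011101100011 → 1, fb=1
18: 00010111011000111 → 0, fb=1
19: 00101110110001111 → 0, fb=1
20: 01011101100011111 → 0, fb=1
21: 10111011000111111 → 1, fb=0
22: 01110110001111110 → 0, fb=1
23: 11101100011111101 → 1, fb=0
24: 11011000111111010 → 1, fb=1
25: 10110001111110101 → 1, fb=0
26: 01100011111101010 → 0, fb=0
27: 11000111111010100 → 1, fb=0
28: 10001111110101000 → 1, fb=1
29: 00011111101010001 → 0, fb=0
30: 00111111010100010 → 0, fb=0
31: 01111110101000100 → 0, fb=1
32: 11111101010001001 → 1, fb=1
33: 11111010100010011 → 1, fb=1
34: 11110101000100111 → 1, fb=0
35: 11101010001001110 → 1, fb=0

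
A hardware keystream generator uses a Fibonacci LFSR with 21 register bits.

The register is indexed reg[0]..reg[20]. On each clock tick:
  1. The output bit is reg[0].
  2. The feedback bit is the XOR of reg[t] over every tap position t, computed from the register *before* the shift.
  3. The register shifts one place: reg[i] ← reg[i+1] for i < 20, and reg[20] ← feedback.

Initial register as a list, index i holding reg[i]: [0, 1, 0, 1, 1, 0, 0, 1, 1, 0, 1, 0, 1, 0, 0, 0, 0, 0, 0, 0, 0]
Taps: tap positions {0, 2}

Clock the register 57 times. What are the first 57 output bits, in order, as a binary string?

010110011010100000000001111110000100000000110000110010100

tick  register→output (feedback)
  0  010110011010100000000→0 (0)
  1  101100110101000000000→1 (0)
  2  011001101010000000000→0 (1)
  3  110011010100000000001→1 (1)
  4  100110101000000000011→1 (1)
  5  001101010000000000111→0 (1)
  6  011010100000000001111→0 (1)
  7  110101000000000011111→1 (1)
  8  101010000000000111111→1 (0)
  9  010100000000001111110→0 (0)
 10  101000000000011111100→1 (0)
 11  010000000000111111000→0 (0)
 12  100000000001111110000→1 (1)
 13  000000000011111100001→0 (0)
 14  000000000111111000010→0 (0)
 15  000000001111110000100→0 (0)
 16  000000011111100001000→0 (0)
 17  000000111111000010000→0 (0)
 18  000001111110000100000→0 (0)
 19  000011111100001000000→0 (0)
 20  000111111000010000000→0 (0)
 21  001111110000100000000→0 (1)
 22  011111100001000000001→0 (1)
 23  111111000010000000011→1 (0)
 24  111110000100000000110→1 (0)
 25  111100001000000001100→1 (0)
 26  111000010000000011000→1 (0)
 27  110000100000000110000→1 (1)
 28  100001000000001100001→1 (1)
 29  000010000000011000011→0 (0)
 30  000100000000110000110→0 (0)
 31  001000000001100001100→0 (1)
 32  010000000011000011001→0 (0)
 33  100000000110000110010→1 (1)
 34  000000001100001100101→0 (0)
 35  000000011000011001010→0 (0)
 36  000000110000110010100→0 (0)
 37  000001100001100101000→0 (0)
 38  000011000011001010000→0 (0)
 39  000110000110010100000→0 (0)
 40  001100001100101000000→0 (1)
 41  011000011001010000001→0 (1)
 42  110000110010100000011→1 (1)
 43  100001100101000000111→1 (1)
 44  000011001010000001111→0 (0)
 45  000110010100000011110→0 (0)
 46  001100101000000111100→0 (1)
 47  011001010000001111001→0 (1)
 48  110010100000011110011→1 (1)
 49  100101000000111100111→1 (1)
 50  001010000001111001111→0 (1)
 51  010100000011110011111→0 (0)
 52  101000000111100111110→1 (0)
 53  010000001111001111100→0 (0)
 54  100000011110011111000→1 (1)
 55  000000111100111110001→0 (0)
 56  000001111001111100010→0 (0)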